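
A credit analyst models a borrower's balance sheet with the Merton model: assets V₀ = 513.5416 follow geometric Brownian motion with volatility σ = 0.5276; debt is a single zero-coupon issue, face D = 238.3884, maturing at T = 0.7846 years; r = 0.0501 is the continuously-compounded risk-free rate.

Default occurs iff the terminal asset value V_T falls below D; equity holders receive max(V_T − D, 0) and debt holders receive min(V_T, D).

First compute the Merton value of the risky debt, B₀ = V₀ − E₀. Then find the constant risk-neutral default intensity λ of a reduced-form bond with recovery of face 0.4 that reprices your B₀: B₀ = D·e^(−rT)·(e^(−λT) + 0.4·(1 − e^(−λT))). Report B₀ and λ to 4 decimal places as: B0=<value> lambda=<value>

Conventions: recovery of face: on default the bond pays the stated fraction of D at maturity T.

Equity is a call on the firm's assets struck at D = 238.3884:
d₁ = [ln(V₀/D) + (r + σ²/2)T] / (σ√T)
   = [ln(513.5416/238.3884) + (0.0501 + 0.5·0.5276²)·0.7846] / (0.5276·√0.7846)
   = [0.767430 + 0.148510] / 0.467336 = 1.959918
d₂ = d₁ − σ√T = 1.959918 − 0.467336 = 1.492582
N(d₁) = 0.974997,  N(d₂) = 0.932227,  e^(−rT) = 0.961454
E₀ = V₀·N(d₁) − D·e^(−rT)·N(d₂)
   = 513.5416·0.974997 − 238.3884·0.961454·0.932227 = 287.035778
B₀ = V₀ − E₀ = 513.5416 − 287.035778 = 226.505822
e^(−λT) = (B₀·e^(rT)/D − 0.4)/(1 − 0.4) = (226.5058·1.040091/238.3884 − 0.4)/0.6 = 0.98041224
λ = −ln(0.98041224)/0.7846 = 0.025213

B0=226.5058 lambda=0.0252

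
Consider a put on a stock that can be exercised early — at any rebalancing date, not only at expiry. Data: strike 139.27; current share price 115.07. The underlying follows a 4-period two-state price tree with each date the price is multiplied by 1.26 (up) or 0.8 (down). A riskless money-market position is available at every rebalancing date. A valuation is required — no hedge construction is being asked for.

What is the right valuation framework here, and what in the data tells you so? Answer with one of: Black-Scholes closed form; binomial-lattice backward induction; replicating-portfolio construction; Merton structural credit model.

Key observation: the put (strike 139.27 on spot 115.07) is American-style on a 4-step discrete price model, so the early-exercise decision at every node requires stepwise backward valuation — a closed form cannot price the exercise right.

framework: binomial-lattice backward induction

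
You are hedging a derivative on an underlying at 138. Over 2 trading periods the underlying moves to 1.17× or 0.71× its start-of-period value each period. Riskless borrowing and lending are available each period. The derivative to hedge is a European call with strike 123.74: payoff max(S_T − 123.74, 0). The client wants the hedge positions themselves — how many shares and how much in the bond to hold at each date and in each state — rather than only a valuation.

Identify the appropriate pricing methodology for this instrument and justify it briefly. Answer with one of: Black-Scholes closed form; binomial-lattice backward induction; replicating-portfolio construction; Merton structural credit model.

framework: replicating-portfolio construction

Key observation: what is demanded is not a single number but the (Δ, B) position at each node of the 1.17/0.71 tree starting at 138; constructing those positions is the replicating-portfolio method.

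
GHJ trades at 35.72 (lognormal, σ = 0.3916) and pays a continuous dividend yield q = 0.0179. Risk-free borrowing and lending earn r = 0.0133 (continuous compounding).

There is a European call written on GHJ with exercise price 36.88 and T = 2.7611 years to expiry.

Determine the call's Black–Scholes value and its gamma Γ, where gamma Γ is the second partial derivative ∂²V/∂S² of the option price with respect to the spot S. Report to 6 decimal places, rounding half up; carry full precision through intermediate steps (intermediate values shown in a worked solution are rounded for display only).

price = 8.114095
Γ = 0.015807

σ√T = 0.3916·√2.7611 = 0.650704
d₁ = (ln(S/K) + (r−q+σ²/2)T) / (σ√T) = (ln(35.72/36.88) + (0.0133−0.0179+0.3916²/2)·2.7611) / 0.650704 = (-0.031959 + 0.199007) / 0.650704 = 0.256719
d₂ = d₁ − σ√T = 0.256719 − 0.650704 = -0.393985
e^{−rT} = 0.963943
e^{−qT} = 0.951778
N(d₁) = 0.601302,  N(d₂) = 0.346796
Call price V = S·e^{−qT}·N(d₁) − K·e^{−rT}·N(d₂) = 20.442776 − 12.328681 = 8.114095
φ(d₁) = (1/√(2π))·e^{−d₁²/2} = 0.386010
Γ = e^{−qT}·φ(d₁) / (S·σ·√T) = 0.015807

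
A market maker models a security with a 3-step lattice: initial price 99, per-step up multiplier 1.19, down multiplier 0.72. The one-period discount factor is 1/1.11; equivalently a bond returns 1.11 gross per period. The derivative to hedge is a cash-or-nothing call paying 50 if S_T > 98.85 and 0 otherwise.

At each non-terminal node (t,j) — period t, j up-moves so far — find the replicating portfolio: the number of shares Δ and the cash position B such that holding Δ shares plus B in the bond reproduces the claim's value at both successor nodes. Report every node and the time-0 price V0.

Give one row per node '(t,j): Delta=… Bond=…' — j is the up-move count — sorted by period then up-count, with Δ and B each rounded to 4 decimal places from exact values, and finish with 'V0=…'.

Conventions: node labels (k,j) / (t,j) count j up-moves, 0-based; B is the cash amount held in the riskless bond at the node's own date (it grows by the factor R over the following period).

Risk-neutral probability p* = (R−d)/(u−d) = (1.11−0.72)/(1.19−0.72) = 0.8298.
Payoffs at expiry: V(3,0)=0.0000, V(3,1)=0.0000, V(3,2)=50.0000, V(3,3)=50.0000
  t=2,j=0: stock 51.3216 → up 61.0727 (V=0.0000), down 36.9516 (V=0.0000). Price 0.0000; hedge Δ=0.0000, bond B=0.0000.
  t=2,j=1: stock 84.8232 → up 100.9396 (V=50.0000), down 61.0727 (V=0.0000). Price 37.3778; hedge Δ=1.2542, bond B=-69.0052.
  t=2,j=2: stock 140.1939 → up 166.8307 (V=50.0000), down 100.9396 (V=50.0000). Price 45.0450; hedge Δ=0.0000, bond B=45.0450.
  t=1,j=0: stock 71.2800 → up 84.8232 (V=37.3778), down 51.3216 (V=0.0000). Price 27.9420; hedge Δ=1.1157, bond B=-51.5852.
  t=1,j=1: stock 117.8100 → up 140.1939 (V=45.0450), down 84.8232 (V=37.3778). Price 39.4054; hedge Δ=0.1385, bond B=23.0921.
  t=0,j=0: stock 99.0000 → up 117.8100 (V=39.4054), down 71.2800 (V=27.9420). Price 33.7425; hedge Δ=0.2464, bond B=9.3523.
Verification: the root portfolio costs Δ(0,0)·S0 + B(0,0) = 33.7425, matching V0.

(0,0): Delta=0.2464 Bond=9.3523
(1,0): Delta=1.1157 Bond=-51.5852
(1,1): Delta=0.1385 Bond=23.0921
(2,0): Delta=0.0000 Bond=0.0000
(2,1): Delta=1.2542 Bond=-69.0052
(2,2): Delta=0.0000 Bond=45.0450
V0=33.7425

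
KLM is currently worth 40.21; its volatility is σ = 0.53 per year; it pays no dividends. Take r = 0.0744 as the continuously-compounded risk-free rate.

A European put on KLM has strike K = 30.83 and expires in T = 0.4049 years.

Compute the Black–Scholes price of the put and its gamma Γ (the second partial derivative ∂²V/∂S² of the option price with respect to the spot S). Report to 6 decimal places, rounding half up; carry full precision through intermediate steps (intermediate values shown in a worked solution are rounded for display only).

price = 1.214615
Γ = 0.017031

σ√T = 0.53·√0.4049 = 0.337248
d₁ = (ln(S/K) + (r+σ²/2)T) / (σ√T) = (ln(40.21/30.83) + (0.0744+0.53²/2)·0.4049) / 0.337248 = (0.265627 + 0.086993) / 0.337248 = 1.045581
d₂ = d₁ − σ√T = 1.045581 − 0.337248 = 0.708332
e^{−rT} = 0.970325
N(−d₁) = 0.147877,  N(−d₂) = 0.239369
Put price V = K·e^{−rT}·N(−d₂) − S·N(−d₁) = 7.160764 − 5.946149 = 1.214615
φ(d₁) = (1/√(2π))·e^{−d₁²/2} = 0.230949
Γ = φ(d₁) / (S·σ·√T) = 0.017031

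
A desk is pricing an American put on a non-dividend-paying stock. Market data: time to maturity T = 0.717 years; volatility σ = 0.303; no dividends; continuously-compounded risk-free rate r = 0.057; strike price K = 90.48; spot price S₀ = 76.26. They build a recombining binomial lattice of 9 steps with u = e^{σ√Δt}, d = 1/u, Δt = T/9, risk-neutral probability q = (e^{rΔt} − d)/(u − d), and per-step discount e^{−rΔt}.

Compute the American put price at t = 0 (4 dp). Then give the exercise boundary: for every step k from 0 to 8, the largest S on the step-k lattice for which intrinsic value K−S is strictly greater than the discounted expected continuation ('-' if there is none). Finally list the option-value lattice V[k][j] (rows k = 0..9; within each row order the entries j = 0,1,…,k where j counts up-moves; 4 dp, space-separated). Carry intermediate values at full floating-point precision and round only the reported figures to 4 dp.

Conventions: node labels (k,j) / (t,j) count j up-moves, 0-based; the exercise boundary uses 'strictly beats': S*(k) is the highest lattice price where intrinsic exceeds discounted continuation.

Δt=0.07967  u=1.08929  d=0.91803  q=0.50521  discount=0.99547
step 9 (expiry): payoffs max(K−S,0) = 55.1602 48.5714 40.7536 31.4774 20.4709 7.4110 0.0000 0.0000 0.0000 0.0000
step 8: (k=8,j=0): S=38.4734, K−S=52.0066, hold=51.5966 ⇒ V=52.0066 exercise | (k=8,j=1): S=45.6504, K−S=44.8296, hold=44.4196 ⇒ V=44.8296 exercise | (k=8,j=2): S=54.1663, K−S=36.3137, hold=35.9038 ⇒ V=36.3137 exercise | (k=8,j=3): S=64.2707, K−S=26.2093, hold=25.7994 ⇒ V=26.2093 exercise | (k=8,j=4): S=76.2600, K−S=14.2200, hold=13.8101 ⇒ V=14.2200 exercise | (k=8,j=5): S=90.4859, K−S=0.0000, hold=3.6503 ⇒ V=3.6503 continue | (k=8,j=6): S=107.3655, K−S=0.0000, hold=0.0000 ⇒ V=0.0000 continue | (k=8,j=7): S=127.3939, K−S=0.0000, hold=0.0000 ⇒ V=0.0000 continue | (k=8,j=8): S=151.1586, K−S=0.0000, hold=0.0000 ⇒ V=0.0000 continue  boundary S*=76.2600
step 7: (k=7,j=0): S=41.9086, K−S=48.5714, hold=48.1615 ⇒ V=48.5714 exercise | (k=7,j=1): S=49.7264, K−S=40.7536, hold=40.3437 ⇒ V=40.7536 exercise | (k=7,j=2): S=59.0026, K−S=31.4774, hold=31.0675 ⇒ V=31.4774 exercise | (k=7,j=3): S=70.0091, K−S=20.4709, hold=20.0609 ⇒ V=20.4709 exercise | (k=7,j=4): S=83.0690, K−S=7.4110, hold=8.8399 ⇒ V=8.8399 continue | (k=7,j=5): S=98.5650, K−S=0.0000, hold=1.7980 ⇒ V=1.7980 continue | (k=7,j=6): S=116.9518, K−S=0.0000, hold=0.0000 ⇒ V=0.0000 continue | (k=7,j=7): S=138.7685, K−S=0.0000, hold=0.0000 ⇒ V=0.0000 continue  boundary S*=70.0091
step 6: (k=6,j=0): S=45.6504, K−S=44.8296, hold=44.4196 ⇒ V=44.8296 exercise | (k=6,j=1): S=54.1663, K−S=36.3137, hold=35.9038 ⇒ V=36.3137 exercise | (k=6,j=2): S=64.2707, K−S=26.2093, hold=25.7994 ⇒ V=26.2093 exercise | (k=6,j=3): S=76.2600, K−S=14.2200, hold=14.5286 ⇒ V=14.5286 continue | (k=6,j=4): S=90.4859, K−S=0.0000, hold=5.2583 ⇒ V=5.2583 continue | (k=6,j=5): S=107.3655, K−S=0.0000, hold=0.8856 ⇒ V=0.8856 continue | (k=6,j=6): S=127.3939, K−S=0.0000, hold=0.0000 ⇒ V=0.0000 continue  boundary S*=64.2707
step 5: (k=5,j=0): S=49.7264, K−S=40.7536, hold=40.3437 ⇒ V=40.7536 exercise | (k=5,j=1): S=59.0026, K−S=31.4774, hold=31.0675 ⇒ V=31.4774 exercise | (k=5,j=2): S=70.0091, K−S=20.4709, hold=20.2161 ⇒ V=20.4709 exercise | (k=5,j=3): S=83.0690, K−S=7.4110, hold=9.8006 ⇒ V=9.8006 continue | (k=5,j=4): S=98.5650, K−S=0.0000, hold=3.0353 ⇒ V=3.0353 continue | (k=5,j=5): S=116.9518, K−S=0.0000, hold=0.4362 ⇒ V=0.4362 continue  boundary S*=70.0091
step 4: (k=4,j=0): S=54.1663, K−S=36.3137, hold=35.9038 ⇒ V=36.3137 exercise | (k=4,j=1): S=64.2707, K−S=26.2093, hold=25.7994 ⇒ V=26.2093 exercise | (k=4,j=2): S=76.2600, K−S=14.2200, hold=15.0118 ⇒ V=15.0118 continue | (k=4,j=3): S=90.4859, K−S=0.0000, hold=6.3538 ⇒ V=6.3538 continue | (k=4,j=4): S=107.3655, K−S=0.0000, hold=1.7144 ⇒ V=1.7144 continue  boundary S*=64.2707
step 3: (k=3,j=0): S=59.0026, K−S=31.4774, hold=31.0675 ⇒ V=31.4774 exercise | (k=3,j=1): S=70.0091, K−S=20.4709, hold=20.4591 ⇒ V=20.4709 exercise | (k=3,j=2): S=83.0690, K−S=7.4110, hold=10.5895 ⇒ V=10.5895 continue | (k=3,j=3): S=98.5650, K−S=0.0000, hold=3.9918 ⇒ V=3.9918 continue  boundary S*=70.0091
step 2: (k=2,j=0): S=64.2707, K−S=26.2093, hold=25.7994 ⇒ V=26.2093 exercise | (k=2,j=1): S=76.2600, K−S=14.2200, hold=15.4086 ⇒ V=15.4086 continue | (k=2,j=2): S=90.4859, K−S=0.0000, hold=7.2234 ⇒ V=7.2234 continue  boundary S*=64.2707
step 1: (k=1,j=0): S=70.0091, K−S=20.4709, hold=20.6587 ⇒ V=20.6587 continue | (k=1,j=1): S=83.0690, K−S=7.4110, hold=11.2223 ⇒ V=11.2223 continue  boundary S*=-
step 0: (k=0,j=0): S=76.2600, K−S=14.2200, hold=15.8193 ⇒ V=15.8193 continue  boundary S*=-

price = 15.8193
boundary = - - 64.2707 70.0091 64.2707 70.0091 64.2707 70.0091 76.2600
tree:
15.8193
20.6587 11.2223
26.2093 15.4086 7.2234
31.4774 20.4709 10.5895 3.9918
36.3137 26.2093 15.0118 6.3538 1.7144
40.7536 31.4774 20.4709 9.8006 3.0353 0.4362
44.8296 36.3137 26.2093 14.5286 5.2583 0.8856 0.0000
48.5714 40.7536 31.4774 20.4709 8.8399 1.7980 0.0000 0.0000
52.0066 44.8296 36.3137 26.2093 14.2200 3.6503 0.0000 0.0000 0.0000
55.1602 48.5714 40.7536 31.4774 20.4709 7.4110 0.0000 0.0000 0.0000 0.0000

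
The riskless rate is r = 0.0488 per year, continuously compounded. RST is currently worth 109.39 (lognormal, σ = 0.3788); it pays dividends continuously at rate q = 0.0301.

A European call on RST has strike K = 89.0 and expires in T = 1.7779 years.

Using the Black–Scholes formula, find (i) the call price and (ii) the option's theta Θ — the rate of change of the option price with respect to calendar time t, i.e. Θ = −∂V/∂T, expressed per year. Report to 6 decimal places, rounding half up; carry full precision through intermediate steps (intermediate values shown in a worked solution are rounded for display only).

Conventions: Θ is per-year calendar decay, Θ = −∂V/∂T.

price = 31.499081
Θ = -4.460788

σ√T = 0.3788·√1.7779 = 0.505084
d₁ = (ln(S/K) + (r−q+σ²/2)T) / (σ√T) = (ln(109.39/89.0) + (0.0488−0.0301+0.3788²/2)·1.7779) / 0.505084 = (0.206283 + 0.160802) / 0.505084 = 0.726780
d₂ = d₁ − σ√T = 0.726780 − 0.505084 = 0.221696
e^{−rT} = 0.916896
e^{−qT} = 0.947892
N(d₁) = 0.766320,  N(d₂) = 0.587725
Call price V = S·e^{−qT}·N(d₁) − K·e^{−rT}·N(d₂) = 79.459592 − 47.960511 = 31.499081
φ(d₁) = (1/√(2π))·e^{−d₁²/2} = 0.306345
Θ = −S·e^{−qT}·φ(d₁)·σ/(2√T) + q·S·e^{−qT}·N(d₁) − r·K·e^{−rT}·N(d₂) = −4.512049 + 2.391734 − 2.340473 = -4.460788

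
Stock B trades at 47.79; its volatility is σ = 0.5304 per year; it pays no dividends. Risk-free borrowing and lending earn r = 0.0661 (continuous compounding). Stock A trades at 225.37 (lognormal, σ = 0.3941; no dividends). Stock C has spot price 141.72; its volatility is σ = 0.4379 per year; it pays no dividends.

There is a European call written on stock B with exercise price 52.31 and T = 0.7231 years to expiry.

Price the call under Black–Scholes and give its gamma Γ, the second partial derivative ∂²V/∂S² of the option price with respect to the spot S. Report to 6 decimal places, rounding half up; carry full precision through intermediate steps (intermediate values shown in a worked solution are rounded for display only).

σ√T = 0.5304·√0.7231 = 0.451027
d₁ = (ln(S/K) + (r+σ²/2)T) / (σ√T) = (ln(47.79/52.31) + (0.0661+0.5304²/2)·0.7231) / 0.451027 = (-0.090371 + 0.149510) / 0.451027 = 0.131120
d₂ = d₁ − σ√T = 0.131120 − 0.451027 = -0.319908
e^{−rT} = 0.953327
N(d₁) = 0.552160,  N(d₂) = 0.374519
Call price V = S·N(d₁) − K·e^{−rT}·N(d₂) = 26.387710 − 18.676732 = 7.710978
φ(d₁) = (1/√(2π))·e^{−d₁²/2} = 0.395528
Γ = φ(d₁) / (S·σ·√T) = 0.018350

price = 7.710978
Γ = 0.018350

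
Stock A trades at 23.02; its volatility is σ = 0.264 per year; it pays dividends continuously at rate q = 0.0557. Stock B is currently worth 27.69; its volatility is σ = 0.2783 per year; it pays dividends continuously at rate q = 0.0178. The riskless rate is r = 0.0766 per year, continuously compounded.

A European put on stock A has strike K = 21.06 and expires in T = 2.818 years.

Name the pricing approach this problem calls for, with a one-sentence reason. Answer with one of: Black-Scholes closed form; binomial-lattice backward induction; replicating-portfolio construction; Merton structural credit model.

framework: Black-Scholes closed form

Key observation: a European claim on stock A (strike 21.06) — a lognormal (GBM) underlying with constant rate and volatility — has an exact closed-form value; no lattice or capital structure is involved.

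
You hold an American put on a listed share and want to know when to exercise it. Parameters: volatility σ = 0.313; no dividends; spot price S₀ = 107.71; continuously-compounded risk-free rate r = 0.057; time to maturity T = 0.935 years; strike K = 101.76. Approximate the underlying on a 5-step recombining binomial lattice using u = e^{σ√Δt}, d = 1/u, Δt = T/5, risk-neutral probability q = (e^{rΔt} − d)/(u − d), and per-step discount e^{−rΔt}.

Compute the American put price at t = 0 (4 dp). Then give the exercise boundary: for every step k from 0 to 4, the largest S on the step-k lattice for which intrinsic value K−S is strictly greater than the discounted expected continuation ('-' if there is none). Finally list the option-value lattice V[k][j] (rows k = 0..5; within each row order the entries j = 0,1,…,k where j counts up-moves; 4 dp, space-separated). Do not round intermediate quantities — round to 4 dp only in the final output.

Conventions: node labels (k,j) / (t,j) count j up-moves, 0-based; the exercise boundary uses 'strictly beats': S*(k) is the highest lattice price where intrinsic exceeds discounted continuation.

price = 8.3001
boundary = - - - 71.7642 82.1657
tree:
8.3001
13.2454 3.6418
20.4058 6.5264 0.8991
29.9958 11.4637 1.8383 0.0000
39.0805 19.5943 3.7587 0.0000 0.0000
47.0152 29.9958 7.6852 0.0000 0.0000 0.0000

Δt=0.18700  u=1.14494  d=0.87341  q=0.50568  discount=0.98940
step 5 (expiry): payoffs max(K−S,0) = 47.0152 29.9958 7.6852 0.0000 0.0000 0.0000
step 4: (k=4,j=0): S=62.6795, K−S=39.0805, hold=38.0016 ⇒ V=39.0805 exercise | (k=4,j=1): S=82.1657, K−S=19.5943, hold=18.5154 ⇒ V=19.5943 exercise | (k=4,j=2): S=107.7100, K−S=0.0000, hold=3.7587 ⇒ V=3.7587 continue | (k=4,j=3): S=141.1957, K−S=0.0000, hold=0.0000 ⇒ V=0.0000 continue | (k=4,j=4): S=185.0916, K−S=0.0000, hold=0.0000 ⇒ V=0.0000 continue  boundary S*=82.1657
step 3: (k=3,j=0): S=71.7642, K−S=29.9958, hold=28.9169 ⇒ V=29.9958 exercise | (k=3,j=1): S=94.0748, K−S=7.6852, hold=11.4637 ⇒ V=11.4637 continue | (k=3,j=2): S=123.3215, K−S=0.0000, hold=1.8383 ⇒ V=1.8383 continue | (k=3,j=3): S=161.6606, K−S=0.0000, hold=0.0000 ⇒ V=0.0000 continue  boundary S*=71.7642
step 2: (k=2,j=0): S=82.1657, K−S=19.5943, hold=20.4058 ⇒ V=20.4058 continue | (k=2,j=1): S=107.7100, K−S=0.0000, hold=6.5264 ⇒ V=6.5264 continue | (k=2,j=2): S=141.1957, K−S=0.0000, hold=0.8991 ⇒ V=0.8991 continue  boundary S*=-
step 1: (k=1,j=0): S=94.0748, K−S=7.6852, hold=13.2454 ⇒ V=13.2454 continue | (k=1,j=1): S=123.3215, K−S=0.0000, hold=3.6418 ⇒ V=3.6418 continue  boundary S*=-
step 0: (k=0,j=0): S=107.7100, K−S=0.0000, hold=8.3001 ⇒ V=8.3001 continue  boundary S*=-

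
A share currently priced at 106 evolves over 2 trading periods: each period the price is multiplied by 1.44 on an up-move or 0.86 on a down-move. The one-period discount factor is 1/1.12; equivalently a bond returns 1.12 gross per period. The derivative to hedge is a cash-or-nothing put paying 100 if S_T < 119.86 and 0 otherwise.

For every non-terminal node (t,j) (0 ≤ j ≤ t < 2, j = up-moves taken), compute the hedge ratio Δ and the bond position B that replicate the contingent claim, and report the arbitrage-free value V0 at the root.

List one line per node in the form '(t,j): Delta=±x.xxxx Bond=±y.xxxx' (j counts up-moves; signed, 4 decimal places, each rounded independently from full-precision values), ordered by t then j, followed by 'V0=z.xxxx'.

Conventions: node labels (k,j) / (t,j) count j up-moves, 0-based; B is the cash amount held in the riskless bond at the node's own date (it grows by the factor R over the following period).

(0,0): Delta=-0.8013 Bond=109.1994
(1,0): Delta=-1.8913 Bond=221.6749
(1,1): Delta=0.0000 Bond=0.0000
V0=24.2665

Under the risk-neutral measure, an up-move has probability p* = (R−d)/(u−d) = 0.4483 and values discount at R = 1.12.
Terminal payoffs: V(2,0)=100.0000, V(2,1)=0.0000, V(2,2)=0.0000
  t=1,j=0: stock 91.1600 → up 131.2704 (V=0.0000), down 78.3976 (V=100.0000). Price 49.2611; hedge Δ=-1.8913, bond B=221.6749.
  t=1,j=1: stock 152.6400 → up 219.8016 (V=0.0000), down 131.2704 (V=0.0000). Price 0.0000; hedge Δ=0.0000, bond B=0.0000.
  t=0,j=0: stock 106.0000 → up 152.6400 (V=0.0000), down 91.1600 (V=49.2611). Price 24.2665; hedge Δ=-0.8013, bond B=109.1994.
Sanity check at the root: Δ(0,0)·S0 + B(0,0) reproduces V0 = 24.2665.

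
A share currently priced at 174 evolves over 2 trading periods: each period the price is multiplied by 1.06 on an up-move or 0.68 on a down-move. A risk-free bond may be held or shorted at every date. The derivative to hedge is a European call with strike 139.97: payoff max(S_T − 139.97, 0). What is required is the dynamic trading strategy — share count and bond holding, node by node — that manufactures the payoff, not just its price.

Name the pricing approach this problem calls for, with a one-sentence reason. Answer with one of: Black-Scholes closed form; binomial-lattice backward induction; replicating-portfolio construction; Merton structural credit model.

Key observation: since the answer must list Δ and B at each node of the 1.06/0.68 lattice on 174, the replicating-portfolio method — solving the two-state system at every node — is the one that applies.

framework: replicating-portfolio construction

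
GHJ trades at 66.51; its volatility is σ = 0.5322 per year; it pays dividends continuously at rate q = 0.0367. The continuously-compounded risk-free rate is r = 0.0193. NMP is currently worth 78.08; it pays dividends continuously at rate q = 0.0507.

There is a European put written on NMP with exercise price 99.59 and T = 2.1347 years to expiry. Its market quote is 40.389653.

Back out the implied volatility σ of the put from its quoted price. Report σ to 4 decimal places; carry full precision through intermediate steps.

At σ = 0.5500 the Black–Scholes value reproduces the quote:
σ√T = 0.55·√2.1347 = 0.803584
d₁ = (ln(S/K) + (r−q+σ²/2)T) / (σ√T) = (ln(78.08/99.59) + (0.0193−0.0507+0.55²/2)·2.1347) / 0.803584 = (-0.243328 + 0.255844) / 0.803584 = 0.015575
d₂ = d₁ − σ√T = 0.015575 − 0.803584 = -0.788008
e^{−rT} = 0.959637
e^{−qT} = 0.897422
N(−d₁) = 0.493787,  N(−d₂) = 0.784654
V = K·e^{−rT}·N(−d₂) − S·e^{−qT}·N(−d₁) = 74.989626 − 34.599973 = 40.389653 (matching the quote); vega is positive throughout, so no other σ reproduces this price

sigma = 0.5500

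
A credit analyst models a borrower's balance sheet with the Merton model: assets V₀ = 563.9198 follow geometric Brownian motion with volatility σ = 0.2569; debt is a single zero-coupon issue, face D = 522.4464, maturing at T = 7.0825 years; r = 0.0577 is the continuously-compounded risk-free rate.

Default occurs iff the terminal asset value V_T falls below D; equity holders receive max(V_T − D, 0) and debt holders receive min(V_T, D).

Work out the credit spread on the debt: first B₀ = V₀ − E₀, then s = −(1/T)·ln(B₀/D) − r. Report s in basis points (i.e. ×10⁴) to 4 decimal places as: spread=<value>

Equity is a call on the firm's assets struck at D = 522.4464:
d₁ = [ln(V₀/D) + (r + σ²/2)T] / (σ√T)
   = [ln(563.9198/522.4464) + (0.0577 + 0.5·0.2569²)·7.0825] / (0.2569·√7.0825)
   = [0.076390 + 0.642374] / 0.683687 = 1.051305
d₂ = d₁ − σ√T = 1.051305 − 0.683687 = 0.367618
N(d₁) = 0.853441,  N(d₂) = 0.643421,  e^(−rT) = 0.664540
E₀ = V₀·N(d₁) − D·e^(−rT)·N(d₂)
   = 563.9198·0.853441 − 522.4464·0.664540·0.643421 = 257.885064
B₀ = V₀ − E₀ = 563.9198 − 257.885064 = 306.034736
spread = −(1/T)·ln(B₀/D) − r = −(1/7.0825)·ln(306.034736/522.4464) − 0.0577 = 0.01781342
in basis points: 0.01781342 × 10⁴ = 178.1342 bp

spread=178.1342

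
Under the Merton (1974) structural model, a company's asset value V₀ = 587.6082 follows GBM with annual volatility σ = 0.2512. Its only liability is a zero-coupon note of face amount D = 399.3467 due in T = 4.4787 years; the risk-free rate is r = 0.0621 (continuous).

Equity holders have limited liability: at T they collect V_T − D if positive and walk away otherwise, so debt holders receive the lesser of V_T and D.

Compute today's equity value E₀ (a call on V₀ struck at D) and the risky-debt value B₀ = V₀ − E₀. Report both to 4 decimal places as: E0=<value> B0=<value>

Work the structural quantities from V₀ = 587.6082 against face 399.3467:
d₁ = [ln(V₀/D) + (r + σ²/2)T] / (σ√T)
   = [ln(587.6082/399.3467) + (0.0621 + 0.5·0.2512²)·4.4787] / (0.2512·√4.4787)
   = [0.386230 + 0.419433] / 0.531613 = 1.515508
d₂ = d₁ − σ√T = 1.515508 − 0.531613 = 0.983895
N(d₁) = 0.935178,  N(d₂) = 0.837416,  e^(−rT) = 0.757200
E₀ = V₀·N(d₁) − D·e^(−rT)·N(d₂)
   = 587.6082·0.935178 − 399.3467·0.757200·0.837416 = 296.295736
B₀ = V₀ − E₀ = 587.6082 − 296.295736 = 291.312464

E0=296.2957 B0=291.3125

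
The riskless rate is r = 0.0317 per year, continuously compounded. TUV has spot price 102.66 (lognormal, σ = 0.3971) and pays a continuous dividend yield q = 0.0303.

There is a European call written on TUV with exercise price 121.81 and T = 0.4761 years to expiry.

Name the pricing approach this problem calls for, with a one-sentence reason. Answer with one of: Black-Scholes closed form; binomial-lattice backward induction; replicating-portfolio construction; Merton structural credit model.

Key observation: everything needed for the exact continuous-time valuation of the European call on TUV (strike 121.81) is given, and no feature rules the closed form out.

framework: Black-Scholes closed form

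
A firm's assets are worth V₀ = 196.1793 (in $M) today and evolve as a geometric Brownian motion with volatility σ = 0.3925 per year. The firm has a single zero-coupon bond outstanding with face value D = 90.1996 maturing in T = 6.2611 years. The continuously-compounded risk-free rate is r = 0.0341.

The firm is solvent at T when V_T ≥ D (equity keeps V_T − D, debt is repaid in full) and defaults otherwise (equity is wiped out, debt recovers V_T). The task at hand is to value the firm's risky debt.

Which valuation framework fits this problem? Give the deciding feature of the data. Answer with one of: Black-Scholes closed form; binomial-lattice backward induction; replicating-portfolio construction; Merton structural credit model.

Key observation: with the firm-asset dynamics (V₀ = 196.1793) and a single zero-coupon liability of face 90.1996 given, debt value, spread, and default probability all derive from the option view of the balance sheet.

framework: Merton structural credit model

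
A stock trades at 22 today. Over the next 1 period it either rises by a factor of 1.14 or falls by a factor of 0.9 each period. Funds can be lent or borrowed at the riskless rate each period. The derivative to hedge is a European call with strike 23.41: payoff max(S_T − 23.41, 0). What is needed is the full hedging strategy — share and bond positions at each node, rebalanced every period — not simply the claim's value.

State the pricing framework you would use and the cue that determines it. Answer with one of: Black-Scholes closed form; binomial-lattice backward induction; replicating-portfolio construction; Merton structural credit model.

framework: replicating-portfolio construction

Key observation: a price alone would not answer the question — the per-node share/bond construction on the spot-22, 1.14/0.9 tree is required, and only the replicating-portfolio method yields it.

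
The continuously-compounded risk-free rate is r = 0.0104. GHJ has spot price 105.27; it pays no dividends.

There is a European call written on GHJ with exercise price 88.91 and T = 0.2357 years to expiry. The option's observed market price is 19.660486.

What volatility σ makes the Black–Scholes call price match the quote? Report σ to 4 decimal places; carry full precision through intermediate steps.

At σ = 0.4846 the Black–Scholes value reproduces the quote:
σ√T = 0.4846·√0.2357 = 0.235268
d₁ = (ln(S/K) + (r+σ²/2)T) / (σ√T) = (ln(105.27/88.91) + (0.0104+0.4846²/2)·0.2357) / 0.235268 = (0.168904 + 0.030127) / 0.235268 = 0.845974
d₂ = d₁ − σ√T = 0.845974 − 0.235268 = 0.610706
e^{−rT} = 0.997552
N(d₁) = 0.801216,  N(d₂) = 0.729303
V = S·N(d₁) − K·e^{−rT}·N(d₂) = 84.344039 − 64.683553 = 19.660486 (matching the quote); vega is positive throughout, so no other σ reproduces this price

sigma = 0.4846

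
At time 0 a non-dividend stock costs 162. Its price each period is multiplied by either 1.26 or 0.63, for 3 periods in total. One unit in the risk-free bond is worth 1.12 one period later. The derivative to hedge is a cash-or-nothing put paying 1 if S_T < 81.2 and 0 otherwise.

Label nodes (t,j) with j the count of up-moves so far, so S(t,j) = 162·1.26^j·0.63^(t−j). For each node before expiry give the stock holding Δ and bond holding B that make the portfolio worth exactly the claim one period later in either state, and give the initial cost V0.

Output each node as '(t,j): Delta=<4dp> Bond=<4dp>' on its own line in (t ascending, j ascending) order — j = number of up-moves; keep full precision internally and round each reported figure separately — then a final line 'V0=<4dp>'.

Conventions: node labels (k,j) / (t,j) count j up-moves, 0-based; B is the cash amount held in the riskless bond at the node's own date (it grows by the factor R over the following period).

Since d<R<u, set p* = (R−d)/(u−d) = 0.7778; price each node as the discounted p*-expectation of its children.
Payoffs at expiry: V(3,0)=1.0000, V(3,1)=1.0000, V(3,2)=0.0000, V(3,3)=0.0000
Node (2,0) S=64.2978: V=(p*·1.0000+(1−p*)·1.0000)/1.12=0.8929; Δ=(1.0000−1.0000)/(81.0152−40.5076)=0.0000; B=V−Δ·S=0.8929
Node (2,1) S=128.5956: V=(p*·0.0000+(1−p*)·1.0000)/1.12=0.1984; Δ=(0.0000−1.0000)/(162.0305−81.0152)=-0.0123; B=V−Δ·S=1.7857
Node (2,2) S=257.1912: V=(p*·0.0000+(1−p*)·0.0000)/1.12=0.0000; Δ=(0.0000−0.0000)/(324.0609−162.0305)=0.0000; B=V−Δ·S=0.0000
Node (1,0) S=102.0600: V=(p*·0.1984+(1−p*)·0.8929)/1.12=0.3149; Δ=(0.1984−0.8929)/(128.5956−64.2978)=-0.0108; B=V−Δ·S=1.4172
Node (1,1) S=204.1200: V=(p*·0.0000+(1−p*)·0.1984)/1.12=0.0394; Δ=(0.0000−0.1984)/(257.1912−128.5956)=-0.0015; B=V−Δ·S=0.3543
Node (0,0) S=162.0000: V=(p*·0.0394+(1−p*)·0.3149)/1.12=0.0898; Δ=(0.0394−0.3149)/(204.1200−102.0600)=-0.0027; B=V−Δ·S=0.5272
As a check, the time-0 holding Δ(0,0)·S0 + B(0,0) comes to 0.0898 — exactly V0.

(0,0): Delta=-0.0027 Bond=0.5272
(1,0): Delta=-0.0108 Bond=1.4172
(1,1): Delta=-0.0015 Bond=0.3543
(2,0): Delta=0.0000 Bond=0.8929
(2,1): Delta=-0.0123 Bond=1.7857
(2,2): Delta=0.0000 Bond=0.0000
V0=0.0898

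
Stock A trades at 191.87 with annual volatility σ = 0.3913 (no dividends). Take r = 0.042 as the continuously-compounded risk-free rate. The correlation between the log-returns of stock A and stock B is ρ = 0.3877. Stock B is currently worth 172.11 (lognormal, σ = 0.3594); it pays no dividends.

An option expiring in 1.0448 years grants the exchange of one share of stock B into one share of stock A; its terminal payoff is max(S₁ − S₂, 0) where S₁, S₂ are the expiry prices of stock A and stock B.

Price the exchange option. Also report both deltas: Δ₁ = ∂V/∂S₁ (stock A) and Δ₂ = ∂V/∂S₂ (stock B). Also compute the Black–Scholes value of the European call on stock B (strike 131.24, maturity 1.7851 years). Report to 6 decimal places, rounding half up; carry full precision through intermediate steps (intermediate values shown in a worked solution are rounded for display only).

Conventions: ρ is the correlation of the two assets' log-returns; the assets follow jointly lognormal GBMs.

σ_eff = √(σ₁² + σ₂² − 2ρσ₁σ₂) = √(0.3913² + 0.3594² − 2·0.3877·0.3913·0.3594) = 0.416218
d₁ = (ln(S₁/S₂) + (q₂ − q₁ + σ_eff²/2)T) / (σ_eff√T) = (ln(191.87/172.11) + (0.0 − 0.0 + 0.086619)·1.0448) / 0.425439 = 0.468183
d₂ = d₁ − σ_eff√T = 0.468183 − 0.425439 = 0.042745
N(d₁) = 0.680173,  N(d₂) = 0.517047
V = S₁·e^{−q₁T}·N(d₁) − S₂·e^{−q₂T}·N(d₂) = 130.504841 − 88.989036 = 41.515805
Δ₁ = e^{−q₁T}·N(d₁) = 0.680173;  Δ₂ = −e^{−q₂T}·N(d₂) = -0.517047
[vanilla: stock B call K=131.24]
σ√T = 0.3594·√1.7851 = 0.480186
d₁ = (ln(S/K) + (r+σ²/2)T) / (σ√T) = (ln(172.11/131.24) + (0.042+0.3594²/2)·1.7851) / 0.480186 = (0.271106 + 0.190263) / 0.480186 = 0.960815
d₂ = d₁ − σ√T = 0.960815 − 0.480186 = 0.480629
e^{−rT} = 0.927767
N(d₁) = 0.831677,  N(d₂) = 0.684610
price = S·N(d₁) − K·e^{−rT}·N(d₂) = 143.139976 − 83.358222 = 59.781755

exchange price = 41.515805
Δ1 = 0.680173
Δ2 = -0.517047
price(stock B call K=131.24) = 59.781755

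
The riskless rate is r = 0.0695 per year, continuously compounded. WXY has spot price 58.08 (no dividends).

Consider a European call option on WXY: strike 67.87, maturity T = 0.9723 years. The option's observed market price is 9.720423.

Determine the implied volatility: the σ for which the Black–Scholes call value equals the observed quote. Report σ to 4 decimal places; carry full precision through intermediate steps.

sigma = 0.5168

At σ = 0.5168 the Black–Scholes value reproduces the quote:
σ√T = 0.5168·√0.9723 = 0.509592
d₁ = (ln(S/K) + (r+σ²/2)T) / (σ√T) = (ln(58.08/67.87) + (0.0695+0.5168²/2)·0.9723) / 0.509592 = (-0.155773 + 0.197417) / 0.509592 = 0.081721
d₂ = d₁ − σ√T = 0.081721 − 0.509592 = -0.427872
e^{−rT} = 0.934658
N(d₁) = 0.532566,  N(d₂) = 0.334372
V = S·N(d₁) − K·e^{−rT}·N(d₂) = 30.931406 − 21.210983 = 9.720423 (the quoted price), and the Black–Scholes price is strictly increasing in σ, so σ is unique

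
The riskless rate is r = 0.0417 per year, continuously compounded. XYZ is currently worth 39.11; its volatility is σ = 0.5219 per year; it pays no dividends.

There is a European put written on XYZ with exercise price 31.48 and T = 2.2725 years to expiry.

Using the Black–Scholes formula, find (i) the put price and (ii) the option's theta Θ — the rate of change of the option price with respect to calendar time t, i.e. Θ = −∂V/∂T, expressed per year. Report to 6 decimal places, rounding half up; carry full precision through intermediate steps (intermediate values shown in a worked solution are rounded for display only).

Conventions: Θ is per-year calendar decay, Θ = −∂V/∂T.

price = 5.880430
Θ = -1.381769

σ√T = 0.5219·√2.2725 = 0.786755
d₁ = (ln(S/K) + (r+σ²/2)T) / (σ√T) = (ln(39.11/31.48) + (0.0417+0.5219²/2)·2.2725) / 0.786755 = (0.217026 + 0.404255) / 0.786755 = 0.789675
d₂ = d₁ − σ√T = 0.789675 − 0.786755 = 0.002920
e^{−rT} = 0.909588
N(−d₁) = 0.214859,  N(−d₂) = 0.498835
Put price V = K·e^{−rT}·N(−d₂) − S·N(−d₁) = 14.283558 − 8.403128 = 5.880430
φ(d₁) = (1/√(2π))·e^{−d₁²/2} = 0.292079
Θ = −S·φ(d₁)·σ/(2√T) + r·K·e^{−rT}·N(−d₂) = −1.977394 + 0.595624 = -1.381769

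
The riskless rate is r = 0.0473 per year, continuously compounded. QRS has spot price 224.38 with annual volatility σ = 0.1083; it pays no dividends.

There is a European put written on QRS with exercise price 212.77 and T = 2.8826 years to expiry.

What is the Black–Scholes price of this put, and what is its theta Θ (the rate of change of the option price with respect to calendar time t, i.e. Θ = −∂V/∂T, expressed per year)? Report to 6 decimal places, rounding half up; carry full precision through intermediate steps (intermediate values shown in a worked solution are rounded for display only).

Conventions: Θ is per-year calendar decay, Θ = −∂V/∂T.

price = 2.941489
Θ = 0.007128

σ√T = 0.1083·√2.8826 = 0.183874
d₁ = (ln(S/K) + (r+σ²/2)T) / (σ√T) = (ln(224.38/212.77) + (0.0473+0.1083²/2)·2.8826) / 0.183874 = (0.053129 + 0.153252) / 0.183874 = 1.122404
d₂ = d₁ − σ√T = 1.122404 − 0.183874 = 0.938530
e^{−rT} = 0.872540
N(−d₁) = 0.130845,  N(−d₂) = 0.173986
Put price V = K·e^{−rT}·N(−d₂) − S·N(−d₁) = 32.300560 − 29.359071 = 2.941489
φ(d₁) = (1/√(2π))·e^{−d₁²/2} = 0.212496
Θ = −S·φ(d₁)·σ/(2√T) + r·K·e^{−rT}·N(−d₂) = −1.520689 + 1.527817 = 0.007128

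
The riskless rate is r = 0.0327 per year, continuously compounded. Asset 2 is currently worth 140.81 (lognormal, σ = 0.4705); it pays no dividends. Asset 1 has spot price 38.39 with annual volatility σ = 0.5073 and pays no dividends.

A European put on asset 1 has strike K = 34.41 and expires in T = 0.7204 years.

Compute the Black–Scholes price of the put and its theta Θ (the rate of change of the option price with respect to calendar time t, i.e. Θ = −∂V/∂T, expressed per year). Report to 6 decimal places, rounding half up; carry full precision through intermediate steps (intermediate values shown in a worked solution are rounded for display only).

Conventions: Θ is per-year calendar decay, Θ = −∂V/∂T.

price = 4.031306
Θ = -3.480893

σ√T = 0.5073·√0.7204 = 0.430578
d₁ = (ln(S/K) + (r+σ²/2)T) / (σ√T) = (ln(38.39/34.41) + (0.0327+0.5073²/2)·0.7204) / 0.430578 = (0.109450 + 0.116256) / 0.430578 = 0.524192
d₂ = d₁ − σ√T = 0.524192 − 0.430578 = 0.093614
e^{−rT} = 0.976718
N(−d₁) = 0.300072,  N(−d₂) = 0.462708
Put price V = K·e^{−rT}·N(−d₂) − S·N(−d₁) = 15.551088 − 11.519782 = 4.031306
φ(d₁) = (1/√(2π))·e^{−d₁²/2} = 0.347731
Θ = −S·φ(d₁)·σ/(2√T) + r·K·e^{−rT}·N(−d₂) = −3.989413 + 0.508521 = -3.480893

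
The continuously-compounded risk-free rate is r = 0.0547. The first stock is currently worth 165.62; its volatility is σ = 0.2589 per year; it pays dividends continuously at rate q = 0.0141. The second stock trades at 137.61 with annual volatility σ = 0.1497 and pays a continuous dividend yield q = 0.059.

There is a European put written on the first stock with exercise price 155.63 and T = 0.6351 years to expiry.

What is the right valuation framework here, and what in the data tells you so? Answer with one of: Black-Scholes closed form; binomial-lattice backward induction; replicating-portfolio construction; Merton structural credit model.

framework: Black-Scholes closed form

Key observation: a European-exercise option on the first stock struck at 155.63 — a GBM underlying with constant parameters — admits an analytic price: the data contain no early exercise, no discrete tree, no debt structure.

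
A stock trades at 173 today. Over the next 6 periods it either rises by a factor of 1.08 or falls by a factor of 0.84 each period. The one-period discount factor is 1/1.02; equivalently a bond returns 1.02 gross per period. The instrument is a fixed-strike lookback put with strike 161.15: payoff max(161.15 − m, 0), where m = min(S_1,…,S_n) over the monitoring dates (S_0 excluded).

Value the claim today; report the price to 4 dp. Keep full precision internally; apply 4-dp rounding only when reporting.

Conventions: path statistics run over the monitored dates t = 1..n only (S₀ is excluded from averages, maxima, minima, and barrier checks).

price = 11.5911

Under the martingale measure an up-move has probability p* = 0.7500; value the claim as the probability-weighted average of per-path payoffs, discounted 6 periods at R = 1.02.
Enumerate all 2^6 = 64 price paths (U = up ×1.08, D = down ×0.84); each path with k up-moves has probability p*^k·(1−p*)^(6−k).
DDDDDD: m=60.7746, payoff=100.3754, prob=0.000244
UDDDDD: m=78.1387, payoff=83.0113, prob=0.000732
DUDDDD: m=78.1387, payoff=83.0113, prob=0.000732
UUDDDD: m=100.4641, payoff=60.6859, prob=0.002197
DDUDDD: m=78.1387, payoff=83.0113, prob=0.000732
UDUDDD: m=100.4641, payoff=60.6859, prob=0.002197
DUUDDD: m=100.4641, payoff=60.6859, prob=0.002197
UUUDDD: m=129.1681, payoff=31.9819, prob=0.006592
DDDUDD: m=78.1387, payoff=83.0113, prob=0.000732
UDDUDD: m=100.4641, payoff=60.6859, prob=0.002197
DUDUDD: m=100.4641, payoff=60.6859, prob=0.002197
UUDUDD: m=129.1681, payoff=31.9819, prob=0.006592
DDUUDD: m=100.4641, payoff=60.6859, prob=0.002197
UDUUDD: m=129.1681, payoff=31.9819, prob=0.006592
DUUUDD: m=129.1681, payoff=31.9819, prob=0.006592
UUUUDD: m=166.0733, payoff=0.0000, prob=0.019775
DDDDUD: m=78.1387, payoff=83.0113, prob=0.000732
UDDDUD: m=100.4641, payoff=60.6859, prob=0.002197
DUDDUD: m=100.4641, payoff=60.6859, prob=0.002197
UUDDUD: m=129.1681, payoff=31.9819, prob=0.006592
DDUDUD: m=100.4641, payoff=60.6859, prob=0.002197
UDUDUD: m=129.1681, payoff=31.9819, prob=0.006592
DUUDUD: m=129.1681, payoff=31.9819, prob=0.006592
UUUDUD: m=166.0733, payoff=0.0000, prob=0.019775
DDDUUD: m=100.4641, payoff=60.6859, prob=0.002197
UDDUUD: m=129.1681, payoff=31.9819, prob=0.006592
DUDUUD: m=129.1681, payoff=31.9819, prob=0.006592
UUDUUD: m=166.0733, payoff=0.0000, prob=0.019775
DDUUUD: m=122.0688, payoff=39.0812, prob=0.006592
UDUUUD: m=156.9456, payoff=4.2044, prob=0.019775
DUUUUD: m=145.3200, payoff=15.8300, prob=0.019775
UUUUUD: m=186.8400, payoff=0.0000, prob=0.059326
DDDDDU: m=72.3507, payoff=88.7993, prob=0.000732
UDDDDU: m=93.0223, payoff=68.1277, prob=0.002197
DUDDDU: m=93.0223, payoff=68.1277, prob=0.002197
UUDDDU: m=119.6001, payoff=41.5499, prob=0.006592
DDUDDU: m=93.0223, payoff=68.1277, prob=0.002197
UDUDDU: m=119.6001, payoff=41.5499, prob=0.006592
DUUDDU: m=119.6001, payoff=41.5499, prob=0.006592
UUUDDU: m=153.7715, payoff=7.3785, prob=0.019775
DDDUDU: m=93.0223, payoff=68.1277, prob=0.002197
UDDUDU: m=119.6001, payoff=41.5499, prob=0.006592
DUDUDU: m=119.6001, payoff=41.5499, prob=0.006592
UUDUDU: m=153.7715, payoff=7.3785, prob=0.019775
DDUUDU: m=119.6001, payoff=41.5499, prob=0.006592
UDUUDU: m=153.7715, payoff=7.3785, prob=0.019775
DUUUDU: m=145.3200, payoff=15.8300, prob=0.019775
UUUUDU: m=186.8400, payoff=0.0000, prob=0.059326
DDDDUU: m=86.1317, payoff=75.0183, prob=0.002197
UDDDUU: m=110.7408, payoff=50.4092, prob=0.006592
DUDDUU: m=110.7408, payoff=50.4092, prob=0.006592
UUDDUU: m=142.3810, payoff=18.7690, prob=0.019775
DDUDUU: m=110.7408, payoff=50.4092, prob=0.006592
UDUDUU: m=142.3810, payoff=18.7690, prob=0.019775
DUUDUU: m=142.3810, payoff=18.7690, prob=0.019775
UUUDUU: m=183.0613, payoff=0.0000, prob=0.059326
DDDUUU: m=102.5378, payoff=58.6122, prob=0.006592
UDDUUU: m=131.8343, payoff=29.3157, prob=0.019775
DUDUUU: m=131.8343, payoff=29.3157, prob=0.019775
UUDUUU: m=169.5012, payoff=0.0000, prob=0.059326
DDUUUU: m=122.0688, payoff=39.0812, prob=0.019775
UDUUUU: m=156.9456, payoff=4.2044, prob=0.059326
DUUUUU: m=145.3200, payoff=15.8300, prob=0.059326
UUUUUU: m=186.8400, payoff=0.0000, prob=0.177979
Price = Σ prob·payoff / R^6 = 13.053446 / 1.126162 = 11.5911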